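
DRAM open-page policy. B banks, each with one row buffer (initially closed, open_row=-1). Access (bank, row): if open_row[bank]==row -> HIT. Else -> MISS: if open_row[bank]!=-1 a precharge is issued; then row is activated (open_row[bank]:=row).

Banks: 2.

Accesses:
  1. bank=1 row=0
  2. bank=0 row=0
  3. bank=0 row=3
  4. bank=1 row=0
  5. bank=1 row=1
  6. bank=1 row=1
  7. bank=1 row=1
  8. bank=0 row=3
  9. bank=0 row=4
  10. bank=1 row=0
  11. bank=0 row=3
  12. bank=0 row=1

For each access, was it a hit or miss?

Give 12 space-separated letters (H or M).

Answer: M M M H M H H H M M M M

Derivation:
Acc 1: bank1 row0 -> MISS (open row0); precharges=0
Acc 2: bank0 row0 -> MISS (open row0); precharges=0
Acc 3: bank0 row3 -> MISS (open row3); precharges=1
Acc 4: bank1 row0 -> HIT
Acc 5: bank1 row1 -> MISS (open row1); precharges=2
Acc 6: bank1 row1 -> HIT
Acc 7: bank1 row1 -> HIT
Acc 8: bank0 row3 -> HIT
Acc 9: bank0 row4 -> MISS (open row4); precharges=3
Acc 10: bank1 row0 -> MISS (open row0); precharges=4
Acc 11: bank0 row3 -> MISS (open row3); precharges=5
Acc 12: bank0 row1 -> MISS (open row1); precharges=6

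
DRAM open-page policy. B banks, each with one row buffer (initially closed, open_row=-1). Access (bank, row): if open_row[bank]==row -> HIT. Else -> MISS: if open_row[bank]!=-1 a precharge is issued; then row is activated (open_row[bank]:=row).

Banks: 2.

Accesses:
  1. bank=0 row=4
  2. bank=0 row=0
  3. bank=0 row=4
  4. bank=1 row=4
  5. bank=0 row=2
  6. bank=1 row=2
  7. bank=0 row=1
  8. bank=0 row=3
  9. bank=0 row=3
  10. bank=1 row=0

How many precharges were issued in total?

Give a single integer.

Answer: 7

Derivation:
Acc 1: bank0 row4 -> MISS (open row4); precharges=0
Acc 2: bank0 row0 -> MISS (open row0); precharges=1
Acc 3: bank0 row4 -> MISS (open row4); precharges=2
Acc 4: bank1 row4 -> MISS (open row4); precharges=2
Acc 5: bank0 row2 -> MISS (open row2); precharges=3
Acc 6: bank1 row2 -> MISS (open row2); precharges=4
Acc 7: bank0 row1 -> MISS (open row1); precharges=5
Acc 8: bank0 row3 -> MISS (open row3); precharges=6
Acc 9: bank0 row3 -> HIT
Acc 10: bank1 row0 -> MISS (open row0); precharges=7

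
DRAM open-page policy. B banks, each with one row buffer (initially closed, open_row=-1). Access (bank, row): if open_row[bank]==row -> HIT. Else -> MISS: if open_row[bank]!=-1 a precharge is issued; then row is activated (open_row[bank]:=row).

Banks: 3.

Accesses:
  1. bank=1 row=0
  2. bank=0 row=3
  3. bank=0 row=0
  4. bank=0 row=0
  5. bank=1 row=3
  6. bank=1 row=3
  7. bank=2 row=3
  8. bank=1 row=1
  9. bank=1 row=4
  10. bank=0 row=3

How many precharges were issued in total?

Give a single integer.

Acc 1: bank1 row0 -> MISS (open row0); precharges=0
Acc 2: bank0 row3 -> MISS (open row3); precharges=0
Acc 3: bank0 row0 -> MISS (open row0); precharges=1
Acc 4: bank0 row0 -> HIT
Acc 5: bank1 row3 -> MISS (open row3); precharges=2
Acc 6: bank1 row3 -> HIT
Acc 7: bank2 row3 -> MISS (open row3); precharges=2
Acc 8: bank1 row1 -> MISS (open row1); precharges=3
Acc 9: bank1 row4 -> MISS (open row4); precharges=4
Acc 10: bank0 row3 -> MISS (open row3); precharges=5

Answer: 5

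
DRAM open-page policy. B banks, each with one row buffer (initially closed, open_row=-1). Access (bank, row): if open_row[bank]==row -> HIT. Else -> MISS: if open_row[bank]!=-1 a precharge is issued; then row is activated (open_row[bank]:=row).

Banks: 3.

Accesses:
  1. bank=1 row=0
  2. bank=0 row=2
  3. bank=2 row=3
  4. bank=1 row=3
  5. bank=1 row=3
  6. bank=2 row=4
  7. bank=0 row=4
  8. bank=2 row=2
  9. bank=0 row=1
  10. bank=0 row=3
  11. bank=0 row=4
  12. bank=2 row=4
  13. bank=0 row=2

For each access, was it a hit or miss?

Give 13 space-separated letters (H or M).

Acc 1: bank1 row0 -> MISS (open row0); precharges=0
Acc 2: bank0 row2 -> MISS (open row2); precharges=0
Acc 3: bank2 row3 -> MISS (open row3); precharges=0
Acc 4: bank1 row3 -> MISS (open row3); precharges=1
Acc 5: bank1 row3 -> HIT
Acc 6: bank2 row4 -> MISS (open row4); precharges=2
Acc 7: bank0 row4 -> MISS (open row4); precharges=3
Acc 8: bank2 row2 -> MISS (open row2); precharges=4
Acc 9: bank0 row1 -> MISS (open row1); precharges=5
Acc 10: bank0 row3 -> MISS (open row3); precharges=6
Acc 11: bank0 row4 -> MISS (open row4); precharges=7
Acc 12: bank2 row4 -> MISS (open row4); precharges=8
Acc 13: bank0 row2 -> MISS (open row2); precharges=9

Answer: M M M M H M M M M M M M M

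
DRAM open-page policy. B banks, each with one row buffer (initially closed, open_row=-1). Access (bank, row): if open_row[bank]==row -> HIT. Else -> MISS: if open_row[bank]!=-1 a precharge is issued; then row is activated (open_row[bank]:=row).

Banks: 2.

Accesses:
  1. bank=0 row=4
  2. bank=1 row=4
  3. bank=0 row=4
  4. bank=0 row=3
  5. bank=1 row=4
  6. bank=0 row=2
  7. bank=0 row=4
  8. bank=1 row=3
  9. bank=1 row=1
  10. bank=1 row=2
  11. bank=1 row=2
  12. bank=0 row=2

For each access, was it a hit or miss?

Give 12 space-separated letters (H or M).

Answer: M M H M H M M M M M H M

Derivation:
Acc 1: bank0 row4 -> MISS (open row4); precharges=0
Acc 2: bank1 row4 -> MISS (open row4); precharges=0
Acc 3: bank0 row4 -> HIT
Acc 4: bank0 row3 -> MISS (open row3); precharges=1
Acc 5: bank1 row4 -> HIT
Acc 6: bank0 row2 -> MISS (open row2); precharges=2
Acc 7: bank0 row4 -> MISS (open row4); precharges=3
Acc 8: bank1 row3 -> MISS (open row3); precharges=4
Acc 9: bank1 row1 -> MISS (open row1); precharges=5
Acc 10: bank1 row2 -> MISS (open row2); precharges=6
Acc 11: bank1 row2 -> HIT
Acc 12: bank0 row2 -> MISS (open row2); precharges=7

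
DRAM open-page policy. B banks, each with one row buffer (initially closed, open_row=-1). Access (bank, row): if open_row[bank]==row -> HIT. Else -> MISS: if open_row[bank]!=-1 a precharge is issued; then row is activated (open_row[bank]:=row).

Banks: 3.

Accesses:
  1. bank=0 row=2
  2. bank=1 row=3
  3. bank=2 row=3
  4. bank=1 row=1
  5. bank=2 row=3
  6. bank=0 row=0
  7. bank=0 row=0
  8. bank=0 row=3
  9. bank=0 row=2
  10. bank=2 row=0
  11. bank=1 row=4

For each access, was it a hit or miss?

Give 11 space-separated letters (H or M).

Answer: M M M M H M H M M M M

Derivation:
Acc 1: bank0 row2 -> MISS (open row2); precharges=0
Acc 2: bank1 row3 -> MISS (open row3); precharges=0
Acc 3: bank2 row3 -> MISS (open row3); precharges=0
Acc 4: bank1 row1 -> MISS (open row1); precharges=1
Acc 5: bank2 row3 -> HIT
Acc 6: bank0 row0 -> MISS (open row0); precharges=2
Acc 7: bank0 row0 -> HIT
Acc 8: bank0 row3 -> MISS (open row3); precharges=3
Acc 9: bank0 row2 -> MISS (open row2); precharges=4
Acc 10: bank2 row0 -> MISS (open row0); precharges=5
Acc 11: bank1 row4 -> MISS (open row4); precharges=6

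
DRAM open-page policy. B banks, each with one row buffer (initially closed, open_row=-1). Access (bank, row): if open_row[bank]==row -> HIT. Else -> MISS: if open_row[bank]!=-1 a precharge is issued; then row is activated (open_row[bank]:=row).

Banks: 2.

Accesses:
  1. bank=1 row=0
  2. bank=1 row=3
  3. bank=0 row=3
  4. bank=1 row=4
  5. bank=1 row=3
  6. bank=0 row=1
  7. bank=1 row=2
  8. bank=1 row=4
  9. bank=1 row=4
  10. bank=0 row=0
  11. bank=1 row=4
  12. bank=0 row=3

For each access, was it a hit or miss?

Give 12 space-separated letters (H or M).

Answer: M M M M M M M M H M H M

Derivation:
Acc 1: bank1 row0 -> MISS (open row0); precharges=0
Acc 2: bank1 row3 -> MISS (open row3); precharges=1
Acc 3: bank0 row3 -> MISS (open row3); precharges=1
Acc 4: bank1 row4 -> MISS (open row4); precharges=2
Acc 5: bank1 row3 -> MISS (open row3); precharges=3
Acc 6: bank0 row1 -> MISS (open row1); precharges=4
Acc 7: bank1 row2 -> MISS (open row2); precharges=5
Acc 8: bank1 row4 -> MISS (open row4); precharges=6
Acc 9: bank1 row4 -> HIT
Acc 10: bank0 row0 -> MISS (open row0); precharges=7
Acc 11: bank1 row4 -> HIT
Acc 12: bank0 row3 -> MISS (open row3); precharges=8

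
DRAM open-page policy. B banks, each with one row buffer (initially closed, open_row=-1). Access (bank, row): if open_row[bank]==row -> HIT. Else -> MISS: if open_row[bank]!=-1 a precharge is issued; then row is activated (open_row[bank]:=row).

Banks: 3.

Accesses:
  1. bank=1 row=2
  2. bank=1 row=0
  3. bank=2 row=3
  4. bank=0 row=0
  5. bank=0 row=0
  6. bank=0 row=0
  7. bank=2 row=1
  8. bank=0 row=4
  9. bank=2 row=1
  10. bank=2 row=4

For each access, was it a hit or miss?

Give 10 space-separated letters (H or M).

Answer: M M M M H H M M H M

Derivation:
Acc 1: bank1 row2 -> MISS (open row2); precharges=0
Acc 2: bank1 row0 -> MISS (open row0); precharges=1
Acc 3: bank2 row3 -> MISS (open row3); precharges=1
Acc 4: bank0 row0 -> MISS (open row0); precharges=1
Acc 5: bank0 row0 -> HIT
Acc 6: bank0 row0 -> HIT
Acc 7: bank2 row1 -> MISS (open row1); precharges=2
Acc 8: bank0 row4 -> MISS (open row4); precharges=3
Acc 9: bank2 row1 -> HIT
Acc 10: bank2 row4 -> MISS (open row4); precharges=4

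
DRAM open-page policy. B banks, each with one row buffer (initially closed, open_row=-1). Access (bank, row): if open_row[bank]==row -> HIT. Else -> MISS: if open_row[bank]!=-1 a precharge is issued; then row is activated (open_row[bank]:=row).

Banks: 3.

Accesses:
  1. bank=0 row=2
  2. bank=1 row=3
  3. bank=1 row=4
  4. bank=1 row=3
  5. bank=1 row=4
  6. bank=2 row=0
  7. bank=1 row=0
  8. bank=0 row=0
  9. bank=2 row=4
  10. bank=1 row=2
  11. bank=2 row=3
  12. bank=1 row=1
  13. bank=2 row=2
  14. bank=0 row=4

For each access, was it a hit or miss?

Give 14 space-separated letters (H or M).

Answer: M M M M M M M M M M M M M M

Derivation:
Acc 1: bank0 row2 -> MISS (open row2); precharges=0
Acc 2: bank1 row3 -> MISS (open row3); precharges=0
Acc 3: bank1 row4 -> MISS (open row4); precharges=1
Acc 4: bank1 row3 -> MISS (open row3); precharges=2
Acc 5: bank1 row4 -> MISS (open row4); precharges=3
Acc 6: bank2 row0 -> MISS (open row0); precharges=3
Acc 7: bank1 row0 -> MISS (open row0); precharges=4
Acc 8: bank0 row0 -> MISS (open row0); precharges=5
Acc 9: bank2 row4 -> MISS (open row4); precharges=6
Acc 10: bank1 row2 -> MISS (open row2); precharges=7
Acc 11: bank2 row3 -> MISS (open row3); precharges=8
Acc 12: bank1 row1 -> MISS (open row1); precharges=9
Acc 13: bank2 row2 -> MISS (open row2); precharges=10
Acc 14: bank0 row4 -> MISS (open row4); precharges=11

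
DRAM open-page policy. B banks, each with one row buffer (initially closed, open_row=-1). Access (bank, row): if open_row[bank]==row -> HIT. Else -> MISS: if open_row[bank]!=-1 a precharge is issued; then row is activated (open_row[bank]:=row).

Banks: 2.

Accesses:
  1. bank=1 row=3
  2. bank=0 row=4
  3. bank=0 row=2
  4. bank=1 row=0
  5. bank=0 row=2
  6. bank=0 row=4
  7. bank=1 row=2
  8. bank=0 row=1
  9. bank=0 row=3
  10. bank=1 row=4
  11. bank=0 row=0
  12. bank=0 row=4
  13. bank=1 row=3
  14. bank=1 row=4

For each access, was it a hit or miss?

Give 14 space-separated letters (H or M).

Acc 1: bank1 row3 -> MISS (open row3); precharges=0
Acc 2: bank0 row4 -> MISS (open row4); precharges=0
Acc 3: bank0 row2 -> MISS (open row2); precharges=1
Acc 4: bank1 row0 -> MISS (open row0); precharges=2
Acc 5: bank0 row2 -> HIT
Acc 6: bank0 row4 -> MISS (open row4); precharges=3
Acc 7: bank1 row2 -> MISS (open row2); precharges=4
Acc 8: bank0 row1 -> MISS (open row1); precharges=5
Acc 9: bank0 row3 -> MISS (open row3); precharges=6
Acc 10: bank1 row4 -> MISS (open row4); precharges=7
Acc 11: bank0 row0 -> MISS (open row0); precharges=8
Acc 12: bank0 row4 -> MISS (open row4); precharges=9
Acc 13: bank1 row3 -> MISS (open row3); precharges=10
Acc 14: bank1 row4 -> MISS (open row4); precharges=11

Answer: M M M M H M M M M M M M M M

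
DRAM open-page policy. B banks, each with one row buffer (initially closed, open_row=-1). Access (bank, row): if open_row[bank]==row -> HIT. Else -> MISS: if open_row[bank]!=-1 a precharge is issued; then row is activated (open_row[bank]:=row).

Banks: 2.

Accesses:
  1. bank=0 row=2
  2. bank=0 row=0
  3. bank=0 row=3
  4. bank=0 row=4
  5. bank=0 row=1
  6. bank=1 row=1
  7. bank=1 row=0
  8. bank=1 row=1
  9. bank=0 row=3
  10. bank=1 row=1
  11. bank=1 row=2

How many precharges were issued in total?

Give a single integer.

Acc 1: bank0 row2 -> MISS (open row2); precharges=0
Acc 2: bank0 row0 -> MISS (open row0); precharges=1
Acc 3: bank0 row3 -> MISS (open row3); precharges=2
Acc 4: bank0 row4 -> MISS (open row4); precharges=3
Acc 5: bank0 row1 -> MISS (open row1); precharges=4
Acc 6: bank1 row1 -> MISS (open row1); precharges=4
Acc 7: bank1 row0 -> MISS (open row0); precharges=5
Acc 8: bank1 row1 -> MISS (open row1); precharges=6
Acc 9: bank0 row3 -> MISS (open row3); precharges=7
Acc 10: bank1 row1 -> HIT
Acc 11: bank1 row2 -> MISS (open row2); precharges=8

Answer: 8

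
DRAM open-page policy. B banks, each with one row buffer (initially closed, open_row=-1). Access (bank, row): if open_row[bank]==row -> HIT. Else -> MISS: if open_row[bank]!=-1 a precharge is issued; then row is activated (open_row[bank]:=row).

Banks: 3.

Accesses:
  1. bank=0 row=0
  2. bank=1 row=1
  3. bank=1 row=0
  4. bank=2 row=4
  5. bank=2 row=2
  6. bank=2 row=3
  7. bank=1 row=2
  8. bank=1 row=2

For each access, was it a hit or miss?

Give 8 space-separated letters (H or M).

Acc 1: bank0 row0 -> MISS (open row0); precharges=0
Acc 2: bank1 row1 -> MISS (open row1); precharges=0
Acc 3: bank1 row0 -> MISS (open row0); precharges=1
Acc 4: bank2 row4 -> MISS (open row4); precharges=1
Acc 5: bank2 row2 -> MISS (open row2); precharges=2
Acc 6: bank2 row3 -> MISS (open row3); precharges=3
Acc 7: bank1 row2 -> MISS (open row2); precharges=4
Acc 8: bank1 row2 -> HIT

Answer: M M M M M M M H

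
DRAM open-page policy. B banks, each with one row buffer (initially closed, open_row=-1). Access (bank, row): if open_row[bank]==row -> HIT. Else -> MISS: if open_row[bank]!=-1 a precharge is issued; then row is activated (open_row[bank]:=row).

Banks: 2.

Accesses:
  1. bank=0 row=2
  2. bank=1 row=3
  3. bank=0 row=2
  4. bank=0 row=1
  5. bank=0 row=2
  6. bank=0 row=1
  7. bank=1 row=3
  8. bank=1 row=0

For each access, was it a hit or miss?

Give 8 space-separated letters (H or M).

Acc 1: bank0 row2 -> MISS (open row2); precharges=0
Acc 2: bank1 row3 -> MISS (open row3); precharges=0
Acc 3: bank0 row2 -> HIT
Acc 4: bank0 row1 -> MISS (open row1); precharges=1
Acc 5: bank0 row2 -> MISS (open row2); precharges=2
Acc 6: bank0 row1 -> MISS (open row1); precharges=3
Acc 7: bank1 row3 -> HIT
Acc 8: bank1 row0 -> MISS (open row0); precharges=4

Answer: M M H M M M H M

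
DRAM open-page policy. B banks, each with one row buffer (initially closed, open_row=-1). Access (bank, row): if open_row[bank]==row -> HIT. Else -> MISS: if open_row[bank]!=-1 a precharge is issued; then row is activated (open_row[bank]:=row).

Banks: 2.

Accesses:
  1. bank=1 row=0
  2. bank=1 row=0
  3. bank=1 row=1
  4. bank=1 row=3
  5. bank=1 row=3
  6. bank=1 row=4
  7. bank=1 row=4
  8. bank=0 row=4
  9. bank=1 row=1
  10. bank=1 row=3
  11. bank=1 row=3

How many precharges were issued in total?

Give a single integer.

Answer: 5

Derivation:
Acc 1: bank1 row0 -> MISS (open row0); precharges=0
Acc 2: bank1 row0 -> HIT
Acc 3: bank1 row1 -> MISS (open row1); precharges=1
Acc 4: bank1 row3 -> MISS (open row3); precharges=2
Acc 5: bank1 row3 -> HIT
Acc 6: bank1 row4 -> MISS (open row4); precharges=3
Acc 7: bank1 row4 -> HIT
Acc 8: bank0 row4 -> MISS (open row4); precharges=3
Acc 9: bank1 row1 -> MISS (open row1); precharges=4
Acc 10: bank1 row3 -> MISS (open row3); precharges=5
Acc 11: bank1 row3 -> HIT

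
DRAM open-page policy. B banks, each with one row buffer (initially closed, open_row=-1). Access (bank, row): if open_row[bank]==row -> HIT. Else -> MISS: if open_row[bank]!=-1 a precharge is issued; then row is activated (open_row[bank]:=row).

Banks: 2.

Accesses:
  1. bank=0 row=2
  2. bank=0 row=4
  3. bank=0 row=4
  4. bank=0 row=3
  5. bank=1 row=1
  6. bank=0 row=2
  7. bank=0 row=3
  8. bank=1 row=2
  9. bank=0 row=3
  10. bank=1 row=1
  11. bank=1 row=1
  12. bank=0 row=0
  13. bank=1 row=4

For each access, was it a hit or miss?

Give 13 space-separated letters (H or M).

Answer: M M H M M M M M H M H M M

Derivation:
Acc 1: bank0 row2 -> MISS (open row2); precharges=0
Acc 2: bank0 row4 -> MISS (open row4); precharges=1
Acc 3: bank0 row4 -> HIT
Acc 4: bank0 row3 -> MISS (open row3); precharges=2
Acc 5: bank1 row1 -> MISS (open row1); precharges=2
Acc 6: bank0 row2 -> MISS (open row2); precharges=3
Acc 7: bank0 row3 -> MISS (open row3); precharges=4
Acc 8: bank1 row2 -> MISS (open row2); precharges=5
Acc 9: bank0 row3 -> HIT
Acc 10: bank1 row1 -> MISS (open row1); precharges=6
Acc 11: bank1 row1 -> HIT
Acc 12: bank0 row0 -> MISS (open row0); precharges=7
Acc 13: bank1 row4 -> MISS (open row4); precharges=8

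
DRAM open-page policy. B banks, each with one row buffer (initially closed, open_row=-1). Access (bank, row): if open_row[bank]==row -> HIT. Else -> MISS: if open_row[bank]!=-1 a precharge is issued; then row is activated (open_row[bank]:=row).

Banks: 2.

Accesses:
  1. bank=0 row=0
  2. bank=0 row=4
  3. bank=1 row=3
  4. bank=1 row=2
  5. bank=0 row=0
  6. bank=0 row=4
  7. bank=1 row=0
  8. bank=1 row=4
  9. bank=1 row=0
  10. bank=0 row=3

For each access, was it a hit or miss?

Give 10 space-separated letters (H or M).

Answer: M M M M M M M M M M

Derivation:
Acc 1: bank0 row0 -> MISS (open row0); precharges=0
Acc 2: bank0 row4 -> MISS (open row4); precharges=1
Acc 3: bank1 row3 -> MISS (open row3); precharges=1
Acc 4: bank1 row2 -> MISS (open row2); precharges=2
Acc 5: bank0 row0 -> MISS (open row0); precharges=3
Acc 6: bank0 row4 -> MISS (open row4); precharges=4
Acc 7: bank1 row0 -> MISS (open row0); precharges=5
Acc 8: bank1 row4 -> MISS (open row4); precharges=6
Acc 9: bank1 row0 -> MISS (open row0); precharges=7
Acc 10: bank0 row3 -> MISS (open row3); precharges=8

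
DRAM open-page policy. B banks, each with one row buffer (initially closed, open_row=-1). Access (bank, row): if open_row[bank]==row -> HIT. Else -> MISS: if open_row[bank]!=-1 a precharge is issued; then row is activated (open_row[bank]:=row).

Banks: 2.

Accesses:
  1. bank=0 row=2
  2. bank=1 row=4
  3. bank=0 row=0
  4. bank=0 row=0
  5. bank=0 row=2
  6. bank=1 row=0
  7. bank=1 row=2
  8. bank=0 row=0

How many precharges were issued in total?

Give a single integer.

Acc 1: bank0 row2 -> MISS (open row2); precharges=0
Acc 2: bank1 row4 -> MISS (open row4); precharges=0
Acc 3: bank0 row0 -> MISS (open row0); precharges=1
Acc 4: bank0 row0 -> HIT
Acc 5: bank0 row2 -> MISS (open row2); precharges=2
Acc 6: bank1 row0 -> MISS (open row0); precharges=3
Acc 7: bank1 row2 -> MISS (open row2); precharges=4
Acc 8: bank0 row0 -> MISS (open row0); precharges=5

Answer: 5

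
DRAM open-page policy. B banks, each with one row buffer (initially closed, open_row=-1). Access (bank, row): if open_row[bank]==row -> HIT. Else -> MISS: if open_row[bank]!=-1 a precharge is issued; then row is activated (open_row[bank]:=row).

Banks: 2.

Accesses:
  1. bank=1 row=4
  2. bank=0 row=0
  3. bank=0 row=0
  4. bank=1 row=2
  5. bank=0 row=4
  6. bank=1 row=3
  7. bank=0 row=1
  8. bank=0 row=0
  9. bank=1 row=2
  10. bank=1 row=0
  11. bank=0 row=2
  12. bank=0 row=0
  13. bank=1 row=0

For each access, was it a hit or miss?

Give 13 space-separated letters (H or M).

Acc 1: bank1 row4 -> MISS (open row4); precharges=0
Acc 2: bank0 row0 -> MISS (open row0); precharges=0
Acc 3: bank0 row0 -> HIT
Acc 4: bank1 row2 -> MISS (open row2); precharges=1
Acc 5: bank0 row4 -> MISS (open row4); precharges=2
Acc 6: bank1 row3 -> MISS (open row3); precharges=3
Acc 7: bank0 row1 -> MISS (open row1); precharges=4
Acc 8: bank0 row0 -> MISS (open row0); precharges=5
Acc 9: bank1 row2 -> MISS (open row2); precharges=6
Acc 10: bank1 row0 -> MISS (open row0); precharges=7
Acc 11: bank0 row2 -> MISS (open row2); precharges=8
Acc 12: bank0 row0 -> MISS (open row0); precharges=9
Acc 13: bank1 row0 -> HIT

Answer: M M H M M M M M M M M M H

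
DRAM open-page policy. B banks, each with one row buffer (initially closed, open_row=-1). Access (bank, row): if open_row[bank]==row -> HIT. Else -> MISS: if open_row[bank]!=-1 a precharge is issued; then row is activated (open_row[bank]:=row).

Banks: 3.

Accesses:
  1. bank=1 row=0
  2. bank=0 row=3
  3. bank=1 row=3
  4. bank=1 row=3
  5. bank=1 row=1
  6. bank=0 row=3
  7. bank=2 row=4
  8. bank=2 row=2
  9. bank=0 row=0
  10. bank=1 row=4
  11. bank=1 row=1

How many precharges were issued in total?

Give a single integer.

Answer: 6

Derivation:
Acc 1: bank1 row0 -> MISS (open row0); precharges=0
Acc 2: bank0 row3 -> MISS (open row3); precharges=0
Acc 3: bank1 row3 -> MISS (open row3); precharges=1
Acc 4: bank1 row3 -> HIT
Acc 5: bank1 row1 -> MISS (open row1); precharges=2
Acc 6: bank0 row3 -> HIT
Acc 7: bank2 row4 -> MISS (open row4); precharges=2
Acc 8: bank2 row2 -> MISS (open row2); precharges=3
Acc 9: bank0 row0 -> MISS (open row0); precharges=4
Acc 10: bank1 row4 -> MISS (open row4); precharges=5
Acc 11: bank1 row1 -> MISS (open row1); precharges=6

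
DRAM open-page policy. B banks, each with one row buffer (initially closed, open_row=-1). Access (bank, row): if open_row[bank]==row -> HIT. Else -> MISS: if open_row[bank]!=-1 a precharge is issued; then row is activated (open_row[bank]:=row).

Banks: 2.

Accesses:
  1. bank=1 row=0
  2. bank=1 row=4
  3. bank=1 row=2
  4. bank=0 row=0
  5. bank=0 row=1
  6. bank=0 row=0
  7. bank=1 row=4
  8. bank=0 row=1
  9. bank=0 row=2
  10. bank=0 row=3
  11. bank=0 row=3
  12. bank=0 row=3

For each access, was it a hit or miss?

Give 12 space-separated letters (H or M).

Answer: M M M M M M M M M M H H

Derivation:
Acc 1: bank1 row0 -> MISS (open row0); precharges=0
Acc 2: bank1 row4 -> MISS (open row4); precharges=1
Acc 3: bank1 row2 -> MISS (open row2); precharges=2
Acc 4: bank0 row0 -> MISS (open row0); precharges=2
Acc 5: bank0 row1 -> MISS (open row1); precharges=3
Acc 6: bank0 row0 -> MISS (open row0); precharges=4
Acc 7: bank1 row4 -> MISS (open row4); precharges=5
Acc 8: bank0 row1 -> MISS (open row1); precharges=6
Acc 9: bank0 row2 -> MISS (open row2); precharges=7
Acc 10: bank0 row3 -> MISS (open row3); precharges=8
Acc 11: bank0 row3 -> HIT
Acc 12: bank0 row3 -> HIT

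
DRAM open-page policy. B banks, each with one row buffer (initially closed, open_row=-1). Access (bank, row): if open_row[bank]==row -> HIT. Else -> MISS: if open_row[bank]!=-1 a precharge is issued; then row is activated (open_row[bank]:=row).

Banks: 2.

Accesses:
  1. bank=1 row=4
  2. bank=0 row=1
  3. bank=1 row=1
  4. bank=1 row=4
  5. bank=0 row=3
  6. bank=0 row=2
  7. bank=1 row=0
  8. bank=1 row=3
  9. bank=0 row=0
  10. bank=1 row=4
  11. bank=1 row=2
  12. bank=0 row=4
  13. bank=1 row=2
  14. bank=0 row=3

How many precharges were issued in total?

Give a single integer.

Answer: 11

Derivation:
Acc 1: bank1 row4 -> MISS (open row4); precharges=0
Acc 2: bank0 row1 -> MISS (open row1); precharges=0
Acc 3: bank1 row1 -> MISS (open row1); precharges=1
Acc 4: bank1 row4 -> MISS (open row4); precharges=2
Acc 5: bank0 row3 -> MISS (open row3); precharges=3
Acc 6: bank0 row2 -> MISS (open row2); precharges=4
Acc 7: bank1 row0 -> MISS (open row0); precharges=5
Acc 8: bank1 row3 -> MISS (open row3); precharges=6
Acc 9: bank0 row0 -> MISS (open row0); precharges=7
Acc 10: bank1 row4 -> MISS (open row4); precharges=8
Acc 11: bank1 row2 -> MISS (open row2); precharges=9
Acc 12: bank0 row4 -> MISS (open row4); precharges=10
Acc 13: bank1 row2 -> HIT
Acc 14: bank0 row3 -> MISS (open row3); precharges=11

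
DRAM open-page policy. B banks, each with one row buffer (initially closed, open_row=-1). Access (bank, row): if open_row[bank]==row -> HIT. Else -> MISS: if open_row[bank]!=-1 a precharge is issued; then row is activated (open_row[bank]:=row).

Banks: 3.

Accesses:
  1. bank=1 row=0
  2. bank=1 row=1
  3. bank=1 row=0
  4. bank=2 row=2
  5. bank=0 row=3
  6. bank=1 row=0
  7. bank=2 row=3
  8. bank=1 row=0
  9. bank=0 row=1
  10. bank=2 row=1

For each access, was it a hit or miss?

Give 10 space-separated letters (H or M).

Acc 1: bank1 row0 -> MISS (open row0); precharges=0
Acc 2: bank1 row1 -> MISS (open row1); precharges=1
Acc 3: bank1 row0 -> MISS (open row0); precharges=2
Acc 4: bank2 row2 -> MISS (open row2); precharges=2
Acc 5: bank0 row3 -> MISS (open row3); precharges=2
Acc 6: bank1 row0 -> HIT
Acc 7: bank2 row3 -> MISS (open row3); precharges=3
Acc 8: bank1 row0 -> HIT
Acc 9: bank0 row1 -> MISS (open row1); precharges=4
Acc 10: bank2 row1 -> MISS (open row1); precharges=5

Answer: M M M M M H M H M M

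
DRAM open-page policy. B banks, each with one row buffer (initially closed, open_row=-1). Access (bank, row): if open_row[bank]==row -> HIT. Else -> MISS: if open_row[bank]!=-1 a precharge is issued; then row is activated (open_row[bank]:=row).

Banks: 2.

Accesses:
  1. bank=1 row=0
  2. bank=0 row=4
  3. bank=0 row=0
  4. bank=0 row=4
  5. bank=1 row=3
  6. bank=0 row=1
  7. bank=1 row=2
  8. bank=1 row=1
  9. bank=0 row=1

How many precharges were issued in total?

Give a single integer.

Answer: 6

Derivation:
Acc 1: bank1 row0 -> MISS (open row0); precharges=0
Acc 2: bank0 row4 -> MISS (open row4); precharges=0
Acc 3: bank0 row0 -> MISS (open row0); precharges=1
Acc 4: bank0 row4 -> MISS (open row4); precharges=2
Acc 5: bank1 row3 -> MISS (open row3); precharges=3
Acc 6: bank0 row1 -> MISS (open row1); precharges=4
Acc 7: bank1 row2 -> MISS (open row2); precharges=5
Acc 8: bank1 row1 -> MISS (open row1); precharges=6
Acc 9: bank0 row1 -> HIT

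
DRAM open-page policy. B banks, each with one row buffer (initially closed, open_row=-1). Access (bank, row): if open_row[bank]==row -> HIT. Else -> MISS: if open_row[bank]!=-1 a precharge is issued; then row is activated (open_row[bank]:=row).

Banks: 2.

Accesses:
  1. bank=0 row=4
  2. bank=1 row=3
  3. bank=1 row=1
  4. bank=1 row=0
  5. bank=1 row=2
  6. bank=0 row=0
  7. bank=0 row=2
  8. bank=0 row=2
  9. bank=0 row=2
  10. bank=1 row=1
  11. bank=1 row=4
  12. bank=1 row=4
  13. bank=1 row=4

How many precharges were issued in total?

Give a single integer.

Acc 1: bank0 row4 -> MISS (open row4); precharges=0
Acc 2: bank1 row3 -> MISS (open row3); precharges=0
Acc 3: bank1 row1 -> MISS (open row1); precharges=1
Acc 4: bank1 row0 -> MISS (open row0); precharges=2
Acc 5: bank1 row2 -> MISS (open row2); precharges=3
Acc 6: bank0 row0 -> MISS (open row0); precharges=4
Acc 7: bank0 row2 -> MISS (open row2); precharges=5
Acc 8: bank0 row2 -> HIT
Acc 9: bank0 row2 -> HIT
Acc 10: bank1 row1 -> MISS (open row1); precharges=6
Acc 11: bank1 row4 -> MISS (open row4); precharges=7
Acc 12: bank1 row4 -> HIT
Acc 13: bank1 row4 -> HIT

Answer: 7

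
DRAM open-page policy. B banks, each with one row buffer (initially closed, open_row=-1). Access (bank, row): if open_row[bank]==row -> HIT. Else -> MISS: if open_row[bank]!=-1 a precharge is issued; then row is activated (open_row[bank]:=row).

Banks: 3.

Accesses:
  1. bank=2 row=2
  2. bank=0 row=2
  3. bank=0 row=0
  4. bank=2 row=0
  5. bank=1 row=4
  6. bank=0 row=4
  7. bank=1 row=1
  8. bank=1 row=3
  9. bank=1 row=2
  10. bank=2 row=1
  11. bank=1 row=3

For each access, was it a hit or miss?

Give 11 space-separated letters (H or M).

Answer: M M M M M M M M M M M

Derivation:
Acc 1: bank2 row2 -> MISS (open row2); precharges=0
Acc 2: bank0 row2 -> MISS (open row2); precharges=0
Acc 3: bank0 row0 -> MISS (open row0); precharges=1
Acc 4: bank2 row0 -> MISS (open row0); precharges=2
Acc 5: bank1 row4 -> MISS (open row4); precharges=2
Acc 6: bank0 row4 -> MISS (open row4); precharges=3
Acc 7: bank1 row1 -> MISS (open row1); precharges=4
Acc 8: bank1 row3 -> MISS (open row3); precharges=5
Acc 9: bank1 row2 -> MISS (open row2); precharges=6
Acc 10: bank2 row1 -> MISS (open row1); precharges=7
Acc 11: bank1 row3 -> MISS (open row3); precharges=8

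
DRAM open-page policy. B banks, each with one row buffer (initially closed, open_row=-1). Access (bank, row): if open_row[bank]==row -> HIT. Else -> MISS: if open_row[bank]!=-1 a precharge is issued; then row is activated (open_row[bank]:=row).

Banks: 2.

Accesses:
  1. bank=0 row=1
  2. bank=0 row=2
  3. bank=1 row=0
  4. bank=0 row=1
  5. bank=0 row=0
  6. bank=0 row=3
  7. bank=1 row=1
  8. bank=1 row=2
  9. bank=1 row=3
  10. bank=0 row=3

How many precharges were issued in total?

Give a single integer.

Answer: 7

Derivation:
Acc 1: bank0 row1 -> MISS (open row1); precharges=0
Acc 2: bank0 row2 -> MISS (open row2); precharges=1
Acc 3: bank1 row0 -> MISS (open row0); precharges=1
Acc 4: bank0 row1 -> MISS (open row1); precharges=2
Acc 5: bank0 row0 -> MISS (open row0); precharges=3
Acc 6: bank0 row3 -> MISS (open row3); precharges=4
Acc 7: bank1 row1 -> MISS (open row1); precharges=5
Acc 8: bank1 row2 -> MISS (open row2); precharges=6
Acc 9: bank1 row3 -> MISS (open row3); precharges=7
Acc 10: bank0 row3 -> HIT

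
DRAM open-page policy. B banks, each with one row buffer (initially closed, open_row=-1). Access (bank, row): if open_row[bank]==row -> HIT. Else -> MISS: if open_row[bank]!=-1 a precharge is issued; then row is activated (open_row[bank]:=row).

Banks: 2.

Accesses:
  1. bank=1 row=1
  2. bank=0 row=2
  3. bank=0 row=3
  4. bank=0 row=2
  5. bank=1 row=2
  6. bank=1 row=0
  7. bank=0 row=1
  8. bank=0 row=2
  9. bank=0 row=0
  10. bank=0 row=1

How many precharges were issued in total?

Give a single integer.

Acc 1: bank1 row1 -> MISS (open row1); precharges=0
Acc 2: bank0 row2 -> MISS (open row2); precharges=0
Acc 3: bank0 row3 -> MISS (open row3); precharges=1
Acc 4: bank0 row2 -> MISS (open row2); precharges=2
Acc 5: bank1 row2 -> MISS (open row2); precharges=3
Acc 6: bank1 row0 -> MISS (open row0); precharges=4
Acc 7: bank0 row1 -> MISS (open row1); precharges=5
Acc 8: bank0 row2 -> MISS (open row2); precharges=6
Acc 9: bank0 row0 -> MISS (open row0); precharges=7
Acc 10: bank0 row1 -> MISS (open row1); precharges=8

Answer: 8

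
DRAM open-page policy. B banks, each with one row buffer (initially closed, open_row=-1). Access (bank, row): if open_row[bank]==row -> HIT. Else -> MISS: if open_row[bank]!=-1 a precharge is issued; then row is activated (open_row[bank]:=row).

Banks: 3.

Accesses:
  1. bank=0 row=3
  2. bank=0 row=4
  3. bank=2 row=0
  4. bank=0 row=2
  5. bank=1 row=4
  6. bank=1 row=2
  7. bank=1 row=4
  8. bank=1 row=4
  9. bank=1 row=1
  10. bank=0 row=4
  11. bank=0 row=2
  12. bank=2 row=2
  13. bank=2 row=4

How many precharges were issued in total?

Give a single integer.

Answer: 9

Derivation:
Acc 1: bank0 row3 -> MISS (open row3); precharges=0
Acc 2: bank0 row4 -> MISS (open row4); precharges=1
Acc 3: bank2 row0 -> MISS (open row0); precharges=1
Acc 4: bank0 row2 -> MISS (open row2); precharges=2
Acc 5: bank1 row4 -> MISS (open row4); precharges=2
Acc 6: bank1 row2 -> MISS (open row2); precharges=3
Acc 7: bank1 row4 -> MISS (open row4); precharges=4
Acc 8: bank1 row4 -> HIT
Acc 9: bank1 row1 -> MISS (open row1); precharges=5
Acc 10: bank0 row4 -> MISS (open row4); precharges=6
Acc 11: bank0 row2 -> MISS (open row2); precharges=7
Acc 12: bank2 row2 -> MISS (open row2); precharges=8
Acc 13: bank2 row4 -> MISS (open row4); precharges=9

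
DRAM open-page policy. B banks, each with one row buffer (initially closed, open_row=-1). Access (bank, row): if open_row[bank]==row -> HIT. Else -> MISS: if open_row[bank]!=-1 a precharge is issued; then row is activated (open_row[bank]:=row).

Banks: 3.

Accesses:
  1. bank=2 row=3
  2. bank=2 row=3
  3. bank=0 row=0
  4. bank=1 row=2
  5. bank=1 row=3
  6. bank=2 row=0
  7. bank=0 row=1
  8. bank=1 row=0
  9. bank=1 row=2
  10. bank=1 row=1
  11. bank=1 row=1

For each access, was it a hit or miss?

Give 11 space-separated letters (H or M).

Answer: M H M M M M M M M M H

Derivation:
Acc 1: bank2 row3 -> MISS (open row3); precharges=0
Acc 2: bank2 row3 -> HIT
Acc 3: bank0 row0 -> MISS (open row0); precharges=0
Acc 4: bank1 row2 -> MISS (open row2); precharges=0
Acc 5: bank1 row3 -> MISS (open row3); precharges=1
Acc 6: bank2 row0 -> MISS (open row0); precharges=2
Acc 7: bank0 row1 -> MISS (open row1); precharges=3
Acc 8: bank1 row0 -> MISS (open row0); precharges=4
Acc 9: bank1 row2 -> MISS (open row2); precharges=5
Acc 10: bank1 row1 -> MISS (open row1); precharges=6
Acc 11: bank1 row1 -> HIT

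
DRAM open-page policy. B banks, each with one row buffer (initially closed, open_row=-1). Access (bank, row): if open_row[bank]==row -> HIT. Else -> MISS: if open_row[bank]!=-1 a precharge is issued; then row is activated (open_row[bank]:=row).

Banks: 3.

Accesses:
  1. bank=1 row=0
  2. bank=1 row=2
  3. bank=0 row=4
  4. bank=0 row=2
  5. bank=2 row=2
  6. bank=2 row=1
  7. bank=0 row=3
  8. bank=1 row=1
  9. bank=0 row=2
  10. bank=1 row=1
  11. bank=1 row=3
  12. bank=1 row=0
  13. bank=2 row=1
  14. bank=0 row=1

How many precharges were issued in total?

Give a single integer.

Answer: 9

Derivation:
Acc 1: bank1 row0 -> MISS (open row0); precharges=0
Acc 2: bank1 row2 -> MISS (open row2); precharges=1
Acc 3: bank0 row4 -> MISS (open row4); precharges=1
Acc 4: bank0 row2 -> MISS (open row2); precharges=2
Acc 5: bank2 row2 -> MISS (open row2); precharges=2
Acc 6: bank2 row1 -> MISS (open row1); precharges=3
Acc 7: bank0 row3 -> MISS (open row3); precharges=4
Acc 8: bank1 row1 -> MISS (open row1); precharges=5
Acc 9: bank0 row2 -> MISS (open row2); precharges=6
Acc 10: bank1 row1 -> HIT
Acc 11: bank1 row3 -> MISS (open row3); precharges=7
Acc 12: bank1 row0 -> MISS (open row0); precharges=8
Acc 13: bank2 row1 -> HIT
Acc 14: bank0 row1 -> MISS (open row1); precharges=9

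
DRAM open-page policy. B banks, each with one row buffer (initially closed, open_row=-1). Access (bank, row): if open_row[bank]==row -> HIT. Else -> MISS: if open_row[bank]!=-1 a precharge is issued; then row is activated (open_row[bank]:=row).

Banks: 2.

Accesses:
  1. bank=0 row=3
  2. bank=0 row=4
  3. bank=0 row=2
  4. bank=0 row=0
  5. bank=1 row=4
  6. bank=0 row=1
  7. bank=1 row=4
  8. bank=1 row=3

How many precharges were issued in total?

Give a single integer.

Acc 1: bank0 row3 -> MISS (open row3); precharges=0
Acc 2: bank0 row4 -> MISS (open row4); precharges=1
Acc 3: bank0 row2 -> MISS (open row2); precharges=2
Acc 4: bank0 row0 -> MISS (open row0); precharges=3
Acc 5: bank1 row4 -> MISS (open row4); precharges=3
Acc 6: bank0 row1 -> MISS (open row1); precharges=4
Acc 7: bank1 row4 -> HIT
Acc 8: bank1 row3 -> MISS (open row3); precharges=5

Answer: 5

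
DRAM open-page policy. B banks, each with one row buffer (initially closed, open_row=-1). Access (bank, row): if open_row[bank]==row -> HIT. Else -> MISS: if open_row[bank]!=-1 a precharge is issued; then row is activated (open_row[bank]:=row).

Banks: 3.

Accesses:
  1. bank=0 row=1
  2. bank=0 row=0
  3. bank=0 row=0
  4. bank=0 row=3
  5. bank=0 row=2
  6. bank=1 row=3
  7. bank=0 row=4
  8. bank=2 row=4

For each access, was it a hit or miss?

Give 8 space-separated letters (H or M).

Answer: M M H M M M M M

Derivation:
Acc 1: bank0 row1 -> MISS (open row1); precharges=0
Acc 2: bank0 row0 -> MISS (open row0); precharges=1
Acc 3: bank0 row0 -> HIT
Acc 4: bank0 row3 -> MISS (open row3); precharges=2
Acc 5: bank0 row2 -> MISS (open row2); precharges=3
Acc 6: bank1 row3 -> MISS (open row3); precharges=3
Acc 7: bank0 row4 -> MISS (open row4); precharges=4
Acc 8: bank2 row4 -> MISS (open row4); precharges=4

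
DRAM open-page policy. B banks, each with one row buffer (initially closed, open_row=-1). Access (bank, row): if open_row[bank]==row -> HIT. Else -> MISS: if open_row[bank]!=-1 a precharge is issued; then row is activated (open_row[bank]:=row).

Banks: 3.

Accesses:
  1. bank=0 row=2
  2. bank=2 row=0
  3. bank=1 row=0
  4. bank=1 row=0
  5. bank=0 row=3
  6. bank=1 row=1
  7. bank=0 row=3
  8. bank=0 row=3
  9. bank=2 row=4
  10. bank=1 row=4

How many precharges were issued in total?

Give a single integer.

Acc 1: bank0 row2 -> MISS (open row2); precharges=0
Acc 2: bank2 row0 -> MISS (open row0); precharges=0
Acc 3: bank1 row0 -> MISS (open row0); precharges=0
Acc 4: bank1 row0 -> HIT
Acc 5: bank0 row3 -> MISS (open row3); precharges=1
Acc 6: bank1 row1 -> MISS (open row1); precharges=2
Acc 7: bank0 row3 -> HIT
Acc 8: bank0 row3 -> HIT
Acc 9: bank2 row4 -> MISS (open row4); precharges=3
Acc 10: bank1 row4 -> MISS (open row4); precharges=4

Answer: 4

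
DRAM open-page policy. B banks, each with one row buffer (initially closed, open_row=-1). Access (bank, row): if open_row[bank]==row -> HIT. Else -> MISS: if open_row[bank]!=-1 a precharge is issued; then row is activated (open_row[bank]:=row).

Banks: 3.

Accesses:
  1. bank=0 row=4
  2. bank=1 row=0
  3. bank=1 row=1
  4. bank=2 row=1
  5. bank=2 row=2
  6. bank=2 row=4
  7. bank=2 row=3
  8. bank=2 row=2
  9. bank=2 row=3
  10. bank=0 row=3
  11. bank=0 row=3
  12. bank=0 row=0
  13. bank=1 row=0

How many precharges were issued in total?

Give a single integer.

Acc 1: bank0 row4 -> MISS (open row4); precharges=0
Acc 2: bank1 row0 -> MISS (open row0); precharges=0
Acc 3: bank1 row1 -> MISS (open row1); precharges=1
Acc 4: bank2 row1 -> MISS (open row1); precharges=1
Acc 5: bank2 row2 -> MISS (open row2); precharges=2
Acc 6: bank2 row4 -> MISS (open row4); precharges=3
Acc 7: bank2 row3 -> MISS (open row3); precharges=4
Acc 8: bank2 row2 -> MISS (open row2); precharges=5
Acc 9: bank2 row3 -> MISS (open row3); precharges=6
Acc 10: bank0 row3 -> MISS (open row3); precharges=7
Acc 11: bank0 row3 -> HIT
Acc 12: bank0 row0 -> MISS (open row0); precharges=8
Acc 13: bank1 row0 -> MISS (open row0); precharges=9

Answer: 9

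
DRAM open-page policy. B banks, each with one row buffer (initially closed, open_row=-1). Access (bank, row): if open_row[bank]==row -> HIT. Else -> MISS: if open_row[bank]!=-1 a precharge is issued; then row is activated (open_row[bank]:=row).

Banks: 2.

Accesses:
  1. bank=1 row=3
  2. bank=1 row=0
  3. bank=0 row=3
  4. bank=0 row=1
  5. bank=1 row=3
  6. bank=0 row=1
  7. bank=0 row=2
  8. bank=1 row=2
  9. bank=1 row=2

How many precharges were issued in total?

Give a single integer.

Acc 1: bank1 row3 -> MISS (open row3); precharges=0
Acc 2: bank1 row0 -> MISS (open row0); precharges=1
Acc 3: bank0 row3 -> MISS (open row3); precharges=1
Acc 4: bank0 row1 -> MISS (open row1); precharges=2
Acc 5: bank1 row3 -> MISS (open row3); precharges=3
Acc 6: bank0 row1 -> HIT
Acc 7: bank0 row2 -> MISS (open row2); precharges=4
Acc 8: bank1 row2 -> MISS (open row2); precharges=5
Acc 9: bank1 row2 -> HIT

Answer: 5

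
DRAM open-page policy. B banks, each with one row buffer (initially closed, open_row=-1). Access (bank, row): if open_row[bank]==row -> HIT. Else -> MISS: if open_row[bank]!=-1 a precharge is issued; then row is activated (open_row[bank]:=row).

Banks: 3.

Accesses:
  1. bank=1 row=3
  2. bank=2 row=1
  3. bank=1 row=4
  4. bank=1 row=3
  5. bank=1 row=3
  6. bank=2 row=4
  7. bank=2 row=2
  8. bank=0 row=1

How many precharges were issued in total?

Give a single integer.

Answer: 4

Derivation:
Acc 1: bank1 row3 -> MISS (open row3); precharges=0
Acc 2: bank2 row1 -> MISS (open row1); precharges=0
Acc 3: bank1 row4 -> MISS (open row4); precharges=1
Acc 4: bank1 row3 -> MISS (open row3); precharges=2
Acc 5: bank1 row3 -> HIT
Acc 6: bank2 row4 -> MISS (open row4); precharges=3
Acc 7: bank2 row2 -> MISS (open row2); precharges=4
Acc 8: bank0 row1 -> MISS (open row1); precharges=4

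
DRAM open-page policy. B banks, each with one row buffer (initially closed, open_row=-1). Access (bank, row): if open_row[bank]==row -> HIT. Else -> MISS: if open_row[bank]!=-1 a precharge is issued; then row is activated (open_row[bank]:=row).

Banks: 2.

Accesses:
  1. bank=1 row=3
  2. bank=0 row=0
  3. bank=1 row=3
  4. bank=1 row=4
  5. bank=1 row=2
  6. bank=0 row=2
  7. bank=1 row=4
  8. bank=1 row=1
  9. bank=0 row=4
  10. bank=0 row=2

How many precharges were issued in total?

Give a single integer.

Answer: 7

Derivation:
Acc 1: bank1 row3 -> MISS (open row3); precharges=0
Acc 2: bank0 row0 -> MISS (open row0); precharges=0
Acc 3: bank1 row3 -> HIT
Acc 4: bank1 row4 -> MISS (open row4); precharges=1
Acc 5: bank1 row2 -> MISS (open row2); precharges=2
Acc 6: bank0 row2 -> MISS (open row2); precharges=3
Acc 7: bank1 row4 -> MISS (open row4); precharges=4
Acc 8: bank1 row1 -> MISS (open row1); precharges=5
Acc 9: bank0 row4 -> MISS (open row4); precharges=6
Acc 10: bank0 row2 -> MISS (open row2); precharges=7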